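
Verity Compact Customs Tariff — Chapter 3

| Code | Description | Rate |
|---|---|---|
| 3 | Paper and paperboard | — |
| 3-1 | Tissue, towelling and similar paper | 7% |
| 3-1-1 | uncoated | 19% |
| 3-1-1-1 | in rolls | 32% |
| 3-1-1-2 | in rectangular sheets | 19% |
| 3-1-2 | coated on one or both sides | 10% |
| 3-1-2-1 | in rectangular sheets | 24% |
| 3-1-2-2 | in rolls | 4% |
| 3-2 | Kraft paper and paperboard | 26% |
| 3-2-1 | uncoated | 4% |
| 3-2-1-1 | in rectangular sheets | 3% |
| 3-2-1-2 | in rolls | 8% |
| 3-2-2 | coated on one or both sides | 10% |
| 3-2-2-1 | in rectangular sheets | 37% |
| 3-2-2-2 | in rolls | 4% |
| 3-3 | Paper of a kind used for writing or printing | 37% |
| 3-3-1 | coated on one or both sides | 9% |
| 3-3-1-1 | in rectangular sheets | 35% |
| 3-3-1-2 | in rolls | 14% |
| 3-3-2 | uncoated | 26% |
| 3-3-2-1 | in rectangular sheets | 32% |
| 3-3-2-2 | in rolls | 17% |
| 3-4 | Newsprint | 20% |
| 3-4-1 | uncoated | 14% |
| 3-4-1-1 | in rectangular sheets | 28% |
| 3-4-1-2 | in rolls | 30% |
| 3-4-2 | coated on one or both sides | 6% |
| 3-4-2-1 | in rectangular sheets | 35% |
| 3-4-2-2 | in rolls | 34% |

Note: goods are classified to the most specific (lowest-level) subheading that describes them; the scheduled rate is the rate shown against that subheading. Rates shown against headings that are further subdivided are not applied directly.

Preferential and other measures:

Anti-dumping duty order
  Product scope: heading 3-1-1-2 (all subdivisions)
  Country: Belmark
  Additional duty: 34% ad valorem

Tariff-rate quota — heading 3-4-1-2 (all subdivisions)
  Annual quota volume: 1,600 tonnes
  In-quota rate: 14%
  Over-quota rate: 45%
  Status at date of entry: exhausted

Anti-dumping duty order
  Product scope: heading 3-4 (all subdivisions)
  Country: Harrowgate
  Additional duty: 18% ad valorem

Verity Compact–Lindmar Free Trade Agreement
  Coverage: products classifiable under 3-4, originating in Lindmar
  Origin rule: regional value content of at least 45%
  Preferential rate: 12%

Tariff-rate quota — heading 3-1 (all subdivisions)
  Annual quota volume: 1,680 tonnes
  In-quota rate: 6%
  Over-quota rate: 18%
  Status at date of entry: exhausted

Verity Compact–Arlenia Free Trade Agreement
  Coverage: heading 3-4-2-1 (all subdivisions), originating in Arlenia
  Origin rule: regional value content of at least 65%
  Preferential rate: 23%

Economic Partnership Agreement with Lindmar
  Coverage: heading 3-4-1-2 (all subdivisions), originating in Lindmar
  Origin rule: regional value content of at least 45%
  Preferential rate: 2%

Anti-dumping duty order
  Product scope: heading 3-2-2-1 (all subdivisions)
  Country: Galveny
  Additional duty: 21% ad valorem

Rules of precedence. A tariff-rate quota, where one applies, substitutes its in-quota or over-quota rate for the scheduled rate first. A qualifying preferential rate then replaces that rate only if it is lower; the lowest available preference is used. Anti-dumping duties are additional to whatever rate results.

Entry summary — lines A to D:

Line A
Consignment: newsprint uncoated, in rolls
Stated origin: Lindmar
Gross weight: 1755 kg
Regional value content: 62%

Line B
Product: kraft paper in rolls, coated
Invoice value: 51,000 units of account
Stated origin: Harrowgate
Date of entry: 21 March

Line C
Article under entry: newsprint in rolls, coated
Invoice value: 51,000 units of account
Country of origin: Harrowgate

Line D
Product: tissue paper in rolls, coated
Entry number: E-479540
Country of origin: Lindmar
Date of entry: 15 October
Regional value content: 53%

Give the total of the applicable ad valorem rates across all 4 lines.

76%

Line A: newsprint → 3-4; uncoated → 3-4-1; in rolls → 3-4-1-2. Scheduled 30%. quota on 3-4-1-2 exhausted → over-quota 45%; Lindmar agreement on 3-4: RVC ≥ 45% → 12% available; Lindmar agreement on 3-4-1-2: RVC ≥ 45% → 2% available; preferential 2%. → 2%.
Line B: kraft paper → 3-2; coated → 3-2-2; in rolls → 3-2-2-2. Scheduled 4%. No special measure applies. → 4%.
Line C: newsprint → 3-4; coated → 3-4-2; in rolls → 3-4-2-2. Scheduled 34%. anti-dumping (Harrowgate, 3-4): +18%; total 34% + 18% = 52%. → 52%.
Line D: tissue paper → 3-1; coated → 3-1-2; in rolls → 3-1-2-2. Scheduled 4%. quota on 3-1 exhausted → over-quota 18%; Lindmar agreement on 3-4: 3-1-2-2 not covered; Lindmar agreement on 3-4-1-2: 3-1-2-2 not covered. → 18%.
Sum: 2% + 4% + 52% + 18% = 76%.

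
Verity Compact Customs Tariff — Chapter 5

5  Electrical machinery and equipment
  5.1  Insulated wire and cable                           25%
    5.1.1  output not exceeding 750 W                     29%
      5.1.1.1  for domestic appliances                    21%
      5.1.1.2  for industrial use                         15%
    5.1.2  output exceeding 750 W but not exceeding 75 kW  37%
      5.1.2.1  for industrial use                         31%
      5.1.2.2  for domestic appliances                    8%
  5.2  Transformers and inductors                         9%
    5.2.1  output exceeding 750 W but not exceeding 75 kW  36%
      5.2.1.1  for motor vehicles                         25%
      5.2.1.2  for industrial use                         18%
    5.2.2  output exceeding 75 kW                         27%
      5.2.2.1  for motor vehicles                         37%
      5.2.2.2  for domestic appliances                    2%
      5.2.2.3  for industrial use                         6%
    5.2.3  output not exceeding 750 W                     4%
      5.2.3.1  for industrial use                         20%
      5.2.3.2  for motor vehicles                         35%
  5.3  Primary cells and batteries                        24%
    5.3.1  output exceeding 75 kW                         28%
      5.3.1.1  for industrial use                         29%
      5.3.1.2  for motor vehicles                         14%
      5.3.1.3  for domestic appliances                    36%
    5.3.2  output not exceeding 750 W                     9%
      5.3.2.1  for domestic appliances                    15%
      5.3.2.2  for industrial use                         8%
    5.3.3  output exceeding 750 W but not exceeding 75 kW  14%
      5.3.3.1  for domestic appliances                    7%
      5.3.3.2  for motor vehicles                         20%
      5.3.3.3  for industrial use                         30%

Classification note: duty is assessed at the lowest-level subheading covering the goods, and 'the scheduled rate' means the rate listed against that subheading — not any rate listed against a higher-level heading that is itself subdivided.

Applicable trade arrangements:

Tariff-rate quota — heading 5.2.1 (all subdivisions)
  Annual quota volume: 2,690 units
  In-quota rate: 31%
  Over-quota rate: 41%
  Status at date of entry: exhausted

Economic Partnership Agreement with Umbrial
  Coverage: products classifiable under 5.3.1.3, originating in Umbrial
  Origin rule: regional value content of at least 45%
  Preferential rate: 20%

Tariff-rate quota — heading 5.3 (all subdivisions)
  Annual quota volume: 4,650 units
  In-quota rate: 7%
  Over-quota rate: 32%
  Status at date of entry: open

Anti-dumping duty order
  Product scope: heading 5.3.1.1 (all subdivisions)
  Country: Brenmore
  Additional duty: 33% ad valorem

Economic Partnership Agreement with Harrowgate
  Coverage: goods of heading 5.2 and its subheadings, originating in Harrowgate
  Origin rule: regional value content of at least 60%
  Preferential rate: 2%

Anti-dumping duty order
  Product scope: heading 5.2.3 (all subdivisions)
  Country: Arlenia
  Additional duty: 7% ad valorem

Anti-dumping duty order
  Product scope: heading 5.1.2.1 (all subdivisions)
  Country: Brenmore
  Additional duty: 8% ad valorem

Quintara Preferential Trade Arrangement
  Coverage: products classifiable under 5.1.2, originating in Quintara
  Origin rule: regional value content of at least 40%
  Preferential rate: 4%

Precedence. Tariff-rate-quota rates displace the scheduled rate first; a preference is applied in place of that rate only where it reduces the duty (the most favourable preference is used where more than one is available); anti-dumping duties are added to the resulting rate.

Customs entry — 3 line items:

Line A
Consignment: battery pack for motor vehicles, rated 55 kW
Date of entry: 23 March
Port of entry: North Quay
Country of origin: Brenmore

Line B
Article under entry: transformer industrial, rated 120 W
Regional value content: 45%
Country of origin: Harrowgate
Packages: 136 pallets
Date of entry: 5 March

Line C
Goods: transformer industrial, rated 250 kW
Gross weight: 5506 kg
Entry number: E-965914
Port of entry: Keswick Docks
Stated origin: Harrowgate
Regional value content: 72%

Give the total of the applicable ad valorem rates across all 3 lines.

Line A: battery pack → 5.3; rated 55 kW → 5.3.3; for motor vehicles → 5.3.3.2. Scheduled 20%. quota on 5.3 open → in-quota 7%. → 7%.
Line B: transformer → 5.2; rated 120 W → 5.2.3; industrial → 5.2.3.1. Scheduled 20%. Harrowgate agreement on 5.2: RVC < 60%. → 20%.
Line C: transformer → 5.2; rated 250 kW → 5.2.2; industrial → 5.2.2.3. Scheduled 6%. Harrowgate agreement on 5.2: RVC ≥ 60% → 2% available; preferential 2%. → 2%.
Sum: 7% + 20% + 2% = 29%.

29%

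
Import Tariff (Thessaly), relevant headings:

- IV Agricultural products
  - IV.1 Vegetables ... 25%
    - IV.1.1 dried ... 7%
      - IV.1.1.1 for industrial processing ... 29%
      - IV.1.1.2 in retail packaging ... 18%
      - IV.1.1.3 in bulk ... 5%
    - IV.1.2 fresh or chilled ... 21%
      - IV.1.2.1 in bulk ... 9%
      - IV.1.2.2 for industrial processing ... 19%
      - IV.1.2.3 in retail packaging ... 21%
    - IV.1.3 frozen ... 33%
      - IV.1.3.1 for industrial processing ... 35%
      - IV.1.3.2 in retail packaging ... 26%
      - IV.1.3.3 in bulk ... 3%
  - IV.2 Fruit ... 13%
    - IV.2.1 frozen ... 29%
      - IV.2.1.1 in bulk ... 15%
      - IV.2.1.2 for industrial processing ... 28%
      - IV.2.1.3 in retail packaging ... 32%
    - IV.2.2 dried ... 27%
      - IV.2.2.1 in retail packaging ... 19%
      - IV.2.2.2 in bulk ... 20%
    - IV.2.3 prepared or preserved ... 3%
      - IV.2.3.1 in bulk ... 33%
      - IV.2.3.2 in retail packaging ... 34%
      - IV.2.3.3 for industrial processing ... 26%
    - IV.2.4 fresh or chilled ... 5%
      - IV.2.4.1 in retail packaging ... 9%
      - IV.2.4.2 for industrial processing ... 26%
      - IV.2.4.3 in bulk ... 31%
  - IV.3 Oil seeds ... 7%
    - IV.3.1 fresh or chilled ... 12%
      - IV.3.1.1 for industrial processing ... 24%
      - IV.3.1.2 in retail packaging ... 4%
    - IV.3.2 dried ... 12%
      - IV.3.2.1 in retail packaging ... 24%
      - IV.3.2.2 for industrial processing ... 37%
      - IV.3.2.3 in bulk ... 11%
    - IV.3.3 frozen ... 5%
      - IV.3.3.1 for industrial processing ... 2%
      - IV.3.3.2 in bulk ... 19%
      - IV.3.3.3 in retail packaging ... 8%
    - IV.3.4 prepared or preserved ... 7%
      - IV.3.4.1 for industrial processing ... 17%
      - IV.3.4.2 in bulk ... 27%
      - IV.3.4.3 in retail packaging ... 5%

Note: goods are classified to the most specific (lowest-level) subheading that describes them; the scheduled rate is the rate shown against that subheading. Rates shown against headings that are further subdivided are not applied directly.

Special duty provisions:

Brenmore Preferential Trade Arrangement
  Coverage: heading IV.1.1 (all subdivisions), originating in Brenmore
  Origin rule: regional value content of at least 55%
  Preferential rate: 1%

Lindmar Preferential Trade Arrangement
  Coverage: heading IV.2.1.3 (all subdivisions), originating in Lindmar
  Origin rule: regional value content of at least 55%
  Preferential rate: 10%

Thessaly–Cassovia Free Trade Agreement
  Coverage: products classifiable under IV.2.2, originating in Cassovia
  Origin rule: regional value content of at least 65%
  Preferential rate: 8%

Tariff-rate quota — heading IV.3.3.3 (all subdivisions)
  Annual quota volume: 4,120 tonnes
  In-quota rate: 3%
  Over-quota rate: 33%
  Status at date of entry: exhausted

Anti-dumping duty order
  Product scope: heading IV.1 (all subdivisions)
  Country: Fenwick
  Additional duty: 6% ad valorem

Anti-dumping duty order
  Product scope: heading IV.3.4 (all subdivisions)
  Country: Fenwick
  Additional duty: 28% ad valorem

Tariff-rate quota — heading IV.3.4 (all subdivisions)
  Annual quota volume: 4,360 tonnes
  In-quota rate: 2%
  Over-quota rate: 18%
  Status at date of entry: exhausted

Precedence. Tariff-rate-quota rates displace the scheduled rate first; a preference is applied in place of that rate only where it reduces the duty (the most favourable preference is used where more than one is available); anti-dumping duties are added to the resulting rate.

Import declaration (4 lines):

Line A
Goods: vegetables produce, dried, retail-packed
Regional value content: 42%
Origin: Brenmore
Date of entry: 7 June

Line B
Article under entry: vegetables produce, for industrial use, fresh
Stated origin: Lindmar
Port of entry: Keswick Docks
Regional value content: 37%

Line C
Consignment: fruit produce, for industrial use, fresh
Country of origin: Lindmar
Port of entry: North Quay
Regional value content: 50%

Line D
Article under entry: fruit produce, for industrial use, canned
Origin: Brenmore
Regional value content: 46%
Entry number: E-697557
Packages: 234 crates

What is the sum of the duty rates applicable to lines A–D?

89%

Line A: vegetables → IV.1; dried → IV.1.1; retail-packed → IV.1.1.2. Scheduled 18%. Brenmore agreement on IV.1.1: RVC < 55%. → 18%.
Line B: vegetables → IV.1; fresh → IV.1.2; for industrial use → IV.1.2.2. Scheduled 19%. Lindmar agreement on IV.2.1.3: IV.1.2.2 not covered. → 19%.
Line C: fruit → IV.2; fresh → IV.2.4; for industrial use → IV.2.4.2. Scheduled 26%. Lindmar agreement on IV.2.1.3: IV.2.4.2 not covered. → 26%.
Line D: fruit → IV.2; canned → IV.2.3; for industrial use → IV.2.3.3. Scheduled 26%. Brenmore agreement on IV.1.1: IV.2.3.3 not covered. → 26%.
Sum: 18% + 19% + 26% + 26% = 89%.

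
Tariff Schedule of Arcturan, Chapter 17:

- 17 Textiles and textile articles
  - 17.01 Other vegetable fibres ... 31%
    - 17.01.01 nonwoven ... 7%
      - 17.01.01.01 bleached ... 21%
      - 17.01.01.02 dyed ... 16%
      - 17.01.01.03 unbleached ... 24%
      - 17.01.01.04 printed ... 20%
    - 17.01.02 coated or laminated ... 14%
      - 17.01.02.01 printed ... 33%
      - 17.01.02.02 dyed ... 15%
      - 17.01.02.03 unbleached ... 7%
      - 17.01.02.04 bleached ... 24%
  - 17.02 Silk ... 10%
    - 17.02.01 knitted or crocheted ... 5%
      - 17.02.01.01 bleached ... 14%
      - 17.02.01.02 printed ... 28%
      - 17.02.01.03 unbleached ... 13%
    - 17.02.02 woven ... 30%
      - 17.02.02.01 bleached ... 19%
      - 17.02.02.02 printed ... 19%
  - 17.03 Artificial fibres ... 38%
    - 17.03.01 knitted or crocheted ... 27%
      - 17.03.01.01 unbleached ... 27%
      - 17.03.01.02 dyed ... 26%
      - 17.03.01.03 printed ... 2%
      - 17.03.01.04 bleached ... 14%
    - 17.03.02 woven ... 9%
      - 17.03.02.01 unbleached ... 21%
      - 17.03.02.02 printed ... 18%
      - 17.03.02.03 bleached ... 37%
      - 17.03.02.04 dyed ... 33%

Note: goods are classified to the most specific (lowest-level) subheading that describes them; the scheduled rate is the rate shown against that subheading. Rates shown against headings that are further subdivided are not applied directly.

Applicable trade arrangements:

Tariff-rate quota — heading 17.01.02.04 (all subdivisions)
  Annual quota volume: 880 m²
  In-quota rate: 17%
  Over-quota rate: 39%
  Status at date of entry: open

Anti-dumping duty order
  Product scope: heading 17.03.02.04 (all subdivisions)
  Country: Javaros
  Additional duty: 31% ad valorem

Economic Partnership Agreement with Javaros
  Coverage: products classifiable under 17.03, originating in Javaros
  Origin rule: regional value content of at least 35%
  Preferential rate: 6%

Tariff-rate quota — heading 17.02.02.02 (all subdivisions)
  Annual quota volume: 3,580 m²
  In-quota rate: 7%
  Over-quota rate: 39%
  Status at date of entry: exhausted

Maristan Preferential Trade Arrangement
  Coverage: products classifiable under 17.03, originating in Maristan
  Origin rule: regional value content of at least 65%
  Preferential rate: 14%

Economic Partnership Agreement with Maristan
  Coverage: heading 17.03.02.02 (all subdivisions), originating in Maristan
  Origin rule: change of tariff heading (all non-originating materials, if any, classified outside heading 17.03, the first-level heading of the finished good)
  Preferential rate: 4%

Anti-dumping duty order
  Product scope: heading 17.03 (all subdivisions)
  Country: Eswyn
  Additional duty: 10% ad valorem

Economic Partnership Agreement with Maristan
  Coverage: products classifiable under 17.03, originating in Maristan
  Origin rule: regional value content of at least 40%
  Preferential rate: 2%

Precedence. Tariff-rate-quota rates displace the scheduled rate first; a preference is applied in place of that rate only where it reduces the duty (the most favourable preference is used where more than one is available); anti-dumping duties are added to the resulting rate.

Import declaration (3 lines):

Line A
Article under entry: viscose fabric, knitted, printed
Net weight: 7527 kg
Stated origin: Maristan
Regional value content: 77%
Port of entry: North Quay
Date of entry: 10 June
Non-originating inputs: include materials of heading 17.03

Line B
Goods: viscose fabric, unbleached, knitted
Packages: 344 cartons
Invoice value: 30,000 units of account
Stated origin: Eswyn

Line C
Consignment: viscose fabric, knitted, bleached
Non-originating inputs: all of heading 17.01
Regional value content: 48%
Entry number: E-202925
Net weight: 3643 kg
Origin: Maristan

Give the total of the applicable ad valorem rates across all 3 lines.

Line A: viscose → 17.03; knitted → 17.03.01; printed → 17.03.01.03. Scheduled 2%. Maristan agreement on 17.03: RVC ≥ 65% → 14% available; Maristan agreement on 17.03.02.02: 17.03.01.03 not covered; Maristan agreement on 17.03: RVC ≥ 40% → 2% available; preference 2% not lower than 2% → no reduction. → 2%.
Line B: viscose → 17.03; knitted → 17.03.01; unbleached → 17.03.01.01. Scheduled 27%. anti-dumping (Eswyn, 17.03): +10%; total 27% + 10% = 37%. → 37%.
Line C: viscose → 17.03; knitted → 17.03.01; bleached → 17.03.01.04. Scheduled 14%. Maristan agreement on 17.03: RVC < 65%; Maristan agreement on 17.03.02.02: 17.03.01.04 not covered; Maristan agreement on 17.03: RVC ≥ 40% → 2% available; preferential 2%. → 2%.
Sum: 2% + 37% + 2% = 41%.

41%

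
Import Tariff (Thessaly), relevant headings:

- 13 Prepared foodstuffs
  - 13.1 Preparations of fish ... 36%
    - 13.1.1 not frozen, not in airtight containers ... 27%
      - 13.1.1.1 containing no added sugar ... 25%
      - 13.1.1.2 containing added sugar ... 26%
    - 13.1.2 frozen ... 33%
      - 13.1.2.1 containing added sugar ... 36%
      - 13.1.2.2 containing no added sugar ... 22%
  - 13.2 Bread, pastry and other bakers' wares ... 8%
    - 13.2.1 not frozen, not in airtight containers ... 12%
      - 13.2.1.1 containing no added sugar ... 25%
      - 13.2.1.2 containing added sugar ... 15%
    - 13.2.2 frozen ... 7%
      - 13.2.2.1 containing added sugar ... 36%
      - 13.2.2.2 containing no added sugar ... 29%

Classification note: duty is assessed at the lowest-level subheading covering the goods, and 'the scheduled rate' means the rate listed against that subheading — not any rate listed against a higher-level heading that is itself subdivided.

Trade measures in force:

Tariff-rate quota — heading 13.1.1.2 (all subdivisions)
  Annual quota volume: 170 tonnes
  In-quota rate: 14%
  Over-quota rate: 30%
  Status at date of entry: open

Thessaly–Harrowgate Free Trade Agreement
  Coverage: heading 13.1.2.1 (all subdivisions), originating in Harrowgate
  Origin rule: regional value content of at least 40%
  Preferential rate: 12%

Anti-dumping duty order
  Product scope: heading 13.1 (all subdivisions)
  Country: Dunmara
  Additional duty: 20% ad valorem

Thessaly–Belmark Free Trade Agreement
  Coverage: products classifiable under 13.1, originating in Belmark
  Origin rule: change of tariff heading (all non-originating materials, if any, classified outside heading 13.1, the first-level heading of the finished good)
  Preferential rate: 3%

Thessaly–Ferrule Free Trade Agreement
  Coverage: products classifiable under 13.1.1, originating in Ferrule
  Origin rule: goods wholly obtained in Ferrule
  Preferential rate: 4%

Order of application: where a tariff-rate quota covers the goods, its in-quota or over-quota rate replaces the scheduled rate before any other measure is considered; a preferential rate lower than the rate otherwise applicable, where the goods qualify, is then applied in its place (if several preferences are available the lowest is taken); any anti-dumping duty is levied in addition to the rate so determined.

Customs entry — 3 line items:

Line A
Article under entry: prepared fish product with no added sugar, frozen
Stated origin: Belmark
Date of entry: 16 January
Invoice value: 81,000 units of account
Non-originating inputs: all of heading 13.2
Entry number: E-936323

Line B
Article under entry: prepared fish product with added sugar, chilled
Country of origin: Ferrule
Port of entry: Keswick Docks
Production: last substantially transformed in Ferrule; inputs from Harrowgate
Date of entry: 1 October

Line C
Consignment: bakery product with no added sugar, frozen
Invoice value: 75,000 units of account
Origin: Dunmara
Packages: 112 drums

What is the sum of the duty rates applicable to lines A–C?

46%

Line A: prepared fish product → 13.1; frozen → 13.1.2; with no added sugar → 13.1.2.2. Scheduled 22%. Belmark agreement on 13.1: CTH met → 3% available; preferential 3%. → 3%.
Line B: prepared fish product → 13.1; chilled → 13.1.1; with added sugar → 13.1.1.2. Scheduled 26%. quota on 13.1.1.2 open → in-quota 14%; Ferrule agreement on 13.1.1: not wholly obtained. → 14%.
Line C: bakery product → 13.2; frozen → 13.2.2; with no added sugar → 13.2.2.2. Scheduled 29%. No special measure applies. → 29%.
Sum: 3% + 14% + 29% = 46%.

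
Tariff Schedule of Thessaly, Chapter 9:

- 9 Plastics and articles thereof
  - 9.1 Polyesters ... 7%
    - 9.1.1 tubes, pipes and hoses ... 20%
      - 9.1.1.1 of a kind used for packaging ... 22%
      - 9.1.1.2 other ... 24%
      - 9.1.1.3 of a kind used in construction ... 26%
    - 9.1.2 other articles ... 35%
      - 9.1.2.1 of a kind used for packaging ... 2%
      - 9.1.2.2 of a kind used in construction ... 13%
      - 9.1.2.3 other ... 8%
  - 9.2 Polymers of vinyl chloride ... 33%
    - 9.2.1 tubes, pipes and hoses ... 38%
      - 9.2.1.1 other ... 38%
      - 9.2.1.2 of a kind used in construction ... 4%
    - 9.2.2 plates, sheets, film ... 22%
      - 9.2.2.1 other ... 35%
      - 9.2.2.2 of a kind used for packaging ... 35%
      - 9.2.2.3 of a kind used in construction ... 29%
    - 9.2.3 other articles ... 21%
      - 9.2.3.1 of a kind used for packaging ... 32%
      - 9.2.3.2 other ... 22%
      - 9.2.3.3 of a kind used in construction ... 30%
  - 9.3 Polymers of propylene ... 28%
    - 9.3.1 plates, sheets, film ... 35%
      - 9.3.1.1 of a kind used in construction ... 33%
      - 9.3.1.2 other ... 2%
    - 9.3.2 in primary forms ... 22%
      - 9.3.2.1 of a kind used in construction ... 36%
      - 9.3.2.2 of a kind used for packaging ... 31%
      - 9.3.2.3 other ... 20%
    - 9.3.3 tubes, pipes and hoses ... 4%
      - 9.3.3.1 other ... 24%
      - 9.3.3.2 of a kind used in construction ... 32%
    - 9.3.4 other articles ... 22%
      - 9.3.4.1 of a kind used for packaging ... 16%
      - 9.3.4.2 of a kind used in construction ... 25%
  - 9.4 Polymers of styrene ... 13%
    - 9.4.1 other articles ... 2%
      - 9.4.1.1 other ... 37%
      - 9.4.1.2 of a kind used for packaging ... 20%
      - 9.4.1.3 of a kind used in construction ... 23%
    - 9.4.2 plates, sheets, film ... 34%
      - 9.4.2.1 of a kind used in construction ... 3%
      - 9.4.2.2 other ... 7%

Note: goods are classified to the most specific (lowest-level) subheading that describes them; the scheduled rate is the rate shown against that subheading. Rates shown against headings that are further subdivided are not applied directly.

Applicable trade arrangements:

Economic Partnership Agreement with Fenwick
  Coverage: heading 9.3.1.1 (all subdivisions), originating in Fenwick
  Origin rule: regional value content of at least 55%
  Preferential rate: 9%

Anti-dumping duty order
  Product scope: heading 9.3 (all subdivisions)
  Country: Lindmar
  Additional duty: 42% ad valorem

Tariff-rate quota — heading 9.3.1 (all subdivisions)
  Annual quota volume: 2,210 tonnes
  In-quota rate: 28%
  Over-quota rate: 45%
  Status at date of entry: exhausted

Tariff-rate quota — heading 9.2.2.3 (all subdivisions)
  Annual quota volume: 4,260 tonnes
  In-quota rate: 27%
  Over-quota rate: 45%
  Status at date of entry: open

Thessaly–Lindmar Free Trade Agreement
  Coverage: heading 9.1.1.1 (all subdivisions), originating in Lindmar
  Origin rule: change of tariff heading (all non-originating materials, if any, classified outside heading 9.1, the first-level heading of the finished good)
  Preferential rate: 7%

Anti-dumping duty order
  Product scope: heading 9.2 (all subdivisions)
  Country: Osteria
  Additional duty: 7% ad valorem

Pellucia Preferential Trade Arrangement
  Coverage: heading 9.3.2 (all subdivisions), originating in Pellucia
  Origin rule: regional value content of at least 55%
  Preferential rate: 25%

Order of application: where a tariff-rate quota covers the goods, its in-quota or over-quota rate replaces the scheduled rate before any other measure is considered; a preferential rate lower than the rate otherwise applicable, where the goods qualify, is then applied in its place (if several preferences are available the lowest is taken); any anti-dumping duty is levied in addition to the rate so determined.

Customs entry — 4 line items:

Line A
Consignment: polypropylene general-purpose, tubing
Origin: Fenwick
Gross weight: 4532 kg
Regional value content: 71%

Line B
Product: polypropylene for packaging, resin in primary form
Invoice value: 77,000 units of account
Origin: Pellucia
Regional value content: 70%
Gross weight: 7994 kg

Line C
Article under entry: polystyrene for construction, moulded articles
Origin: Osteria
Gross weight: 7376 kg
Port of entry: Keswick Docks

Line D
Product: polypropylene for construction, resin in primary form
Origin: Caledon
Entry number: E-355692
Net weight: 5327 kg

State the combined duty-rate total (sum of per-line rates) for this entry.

Line A: polypropylene → 9.3; tubing → 9.3.3; general-purpose → 9.3.3.1. Scheduled 24%. Fenwick agreement on 9.3.1.1: 9.3.3.1 not covered. → 24%.
Line B: polypropylene → 9.3; resin in primary form → 9.3.2; for packaging → 9.3.2.2. Scheduled 31%. Pellucia agreement on 9.3.2: RVC ≥ 55% → 25% available; preferential 25%. → 25%.
Line C: polystyrene → 9.4; moulded articles → 9.4.1; for construction → 9.4.1.3. Scheduled 23%. No special measure applies. → 23%.
Line D: polypropylene → 9.3; resin in primary form → 9.3.2; for construction → 9.3.2.1. Scheduled 36%. No special measure applies. → 36%.
Sum: 24% + 25% + 23% + 36% = 108%.

108%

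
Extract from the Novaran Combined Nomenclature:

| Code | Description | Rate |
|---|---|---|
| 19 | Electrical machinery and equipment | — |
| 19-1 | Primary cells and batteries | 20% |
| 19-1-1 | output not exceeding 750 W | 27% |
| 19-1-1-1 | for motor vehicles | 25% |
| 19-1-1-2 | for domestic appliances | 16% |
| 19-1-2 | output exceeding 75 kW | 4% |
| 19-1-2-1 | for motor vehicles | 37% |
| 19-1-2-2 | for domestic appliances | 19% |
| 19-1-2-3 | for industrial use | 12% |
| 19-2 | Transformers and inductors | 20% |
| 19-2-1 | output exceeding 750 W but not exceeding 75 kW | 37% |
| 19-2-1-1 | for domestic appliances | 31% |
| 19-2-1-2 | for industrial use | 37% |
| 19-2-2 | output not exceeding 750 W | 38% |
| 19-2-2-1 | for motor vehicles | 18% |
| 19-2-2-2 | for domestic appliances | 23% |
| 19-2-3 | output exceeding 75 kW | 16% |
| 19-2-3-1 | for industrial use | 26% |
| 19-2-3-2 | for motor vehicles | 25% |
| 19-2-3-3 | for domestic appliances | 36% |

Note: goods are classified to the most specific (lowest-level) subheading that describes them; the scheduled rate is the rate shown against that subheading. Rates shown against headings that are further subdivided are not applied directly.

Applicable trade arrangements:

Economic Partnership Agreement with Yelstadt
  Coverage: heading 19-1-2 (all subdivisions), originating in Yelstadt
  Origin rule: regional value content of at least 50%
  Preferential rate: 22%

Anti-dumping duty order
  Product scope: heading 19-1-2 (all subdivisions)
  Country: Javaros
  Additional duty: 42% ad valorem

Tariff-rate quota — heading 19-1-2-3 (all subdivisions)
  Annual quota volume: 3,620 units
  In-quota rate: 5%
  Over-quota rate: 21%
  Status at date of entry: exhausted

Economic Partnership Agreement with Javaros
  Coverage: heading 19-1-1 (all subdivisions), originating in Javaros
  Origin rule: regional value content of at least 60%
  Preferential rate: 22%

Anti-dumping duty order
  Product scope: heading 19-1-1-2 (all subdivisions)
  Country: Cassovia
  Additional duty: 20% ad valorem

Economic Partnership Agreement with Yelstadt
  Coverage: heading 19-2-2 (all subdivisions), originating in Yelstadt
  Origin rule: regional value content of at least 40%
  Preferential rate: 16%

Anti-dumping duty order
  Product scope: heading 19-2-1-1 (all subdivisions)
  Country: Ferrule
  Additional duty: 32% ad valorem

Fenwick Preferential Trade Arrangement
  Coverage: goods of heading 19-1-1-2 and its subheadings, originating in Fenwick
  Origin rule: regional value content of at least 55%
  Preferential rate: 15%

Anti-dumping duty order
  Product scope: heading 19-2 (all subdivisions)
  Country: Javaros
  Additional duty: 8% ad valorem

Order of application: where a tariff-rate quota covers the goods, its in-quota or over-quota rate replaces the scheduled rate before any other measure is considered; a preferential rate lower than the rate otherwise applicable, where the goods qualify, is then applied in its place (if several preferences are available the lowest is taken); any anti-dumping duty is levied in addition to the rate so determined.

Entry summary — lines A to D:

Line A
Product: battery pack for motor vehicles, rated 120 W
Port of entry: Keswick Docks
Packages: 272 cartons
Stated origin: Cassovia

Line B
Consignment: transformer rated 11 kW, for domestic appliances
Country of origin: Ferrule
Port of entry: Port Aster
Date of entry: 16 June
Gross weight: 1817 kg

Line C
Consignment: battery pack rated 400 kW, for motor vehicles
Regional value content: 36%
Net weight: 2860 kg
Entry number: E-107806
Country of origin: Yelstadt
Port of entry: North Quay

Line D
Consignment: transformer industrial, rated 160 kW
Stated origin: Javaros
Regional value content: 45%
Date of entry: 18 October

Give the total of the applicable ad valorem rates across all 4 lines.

159%

Line A: battery pack → 19-1; rated 120 W → 19-1-1; for motor vehicles → 19-1-1-1. Scheduled 25%. No special measure applies. → 25%.
Line B: transformer → 19-2; rated 11 kW → 19-2-1; for domestic appliances → 19-2-1-1. Scheduled 31%. anti-dumping (Ferrule, 19-2-1-1): +32%; total 31% + 32% = 63%. → 63%.
Line C: battery pack → 19-1; rated 400 kW → 19-1-2; for motor vehicles → 19-1-2-1. Scheduled 37%. Yelstadt agreement on 19-1-2: RVC < 50%; Yelstadt agreement on 19-2-2: 19-1-2-1 not covered. → 37%.
Line D: transformer → 19-2; rated 160 kW → 19-2-3; industrial → 19-2-3-1. Scheduled 26%. Javaros agreement on 19-1-1: 19-2-3-1 not covered; anti-dumping (Javaros, 19-2): +8%; total 26% + 8% = 34%. → 34%.
Sum: 25% + 63% + 37% + 34% = 159%.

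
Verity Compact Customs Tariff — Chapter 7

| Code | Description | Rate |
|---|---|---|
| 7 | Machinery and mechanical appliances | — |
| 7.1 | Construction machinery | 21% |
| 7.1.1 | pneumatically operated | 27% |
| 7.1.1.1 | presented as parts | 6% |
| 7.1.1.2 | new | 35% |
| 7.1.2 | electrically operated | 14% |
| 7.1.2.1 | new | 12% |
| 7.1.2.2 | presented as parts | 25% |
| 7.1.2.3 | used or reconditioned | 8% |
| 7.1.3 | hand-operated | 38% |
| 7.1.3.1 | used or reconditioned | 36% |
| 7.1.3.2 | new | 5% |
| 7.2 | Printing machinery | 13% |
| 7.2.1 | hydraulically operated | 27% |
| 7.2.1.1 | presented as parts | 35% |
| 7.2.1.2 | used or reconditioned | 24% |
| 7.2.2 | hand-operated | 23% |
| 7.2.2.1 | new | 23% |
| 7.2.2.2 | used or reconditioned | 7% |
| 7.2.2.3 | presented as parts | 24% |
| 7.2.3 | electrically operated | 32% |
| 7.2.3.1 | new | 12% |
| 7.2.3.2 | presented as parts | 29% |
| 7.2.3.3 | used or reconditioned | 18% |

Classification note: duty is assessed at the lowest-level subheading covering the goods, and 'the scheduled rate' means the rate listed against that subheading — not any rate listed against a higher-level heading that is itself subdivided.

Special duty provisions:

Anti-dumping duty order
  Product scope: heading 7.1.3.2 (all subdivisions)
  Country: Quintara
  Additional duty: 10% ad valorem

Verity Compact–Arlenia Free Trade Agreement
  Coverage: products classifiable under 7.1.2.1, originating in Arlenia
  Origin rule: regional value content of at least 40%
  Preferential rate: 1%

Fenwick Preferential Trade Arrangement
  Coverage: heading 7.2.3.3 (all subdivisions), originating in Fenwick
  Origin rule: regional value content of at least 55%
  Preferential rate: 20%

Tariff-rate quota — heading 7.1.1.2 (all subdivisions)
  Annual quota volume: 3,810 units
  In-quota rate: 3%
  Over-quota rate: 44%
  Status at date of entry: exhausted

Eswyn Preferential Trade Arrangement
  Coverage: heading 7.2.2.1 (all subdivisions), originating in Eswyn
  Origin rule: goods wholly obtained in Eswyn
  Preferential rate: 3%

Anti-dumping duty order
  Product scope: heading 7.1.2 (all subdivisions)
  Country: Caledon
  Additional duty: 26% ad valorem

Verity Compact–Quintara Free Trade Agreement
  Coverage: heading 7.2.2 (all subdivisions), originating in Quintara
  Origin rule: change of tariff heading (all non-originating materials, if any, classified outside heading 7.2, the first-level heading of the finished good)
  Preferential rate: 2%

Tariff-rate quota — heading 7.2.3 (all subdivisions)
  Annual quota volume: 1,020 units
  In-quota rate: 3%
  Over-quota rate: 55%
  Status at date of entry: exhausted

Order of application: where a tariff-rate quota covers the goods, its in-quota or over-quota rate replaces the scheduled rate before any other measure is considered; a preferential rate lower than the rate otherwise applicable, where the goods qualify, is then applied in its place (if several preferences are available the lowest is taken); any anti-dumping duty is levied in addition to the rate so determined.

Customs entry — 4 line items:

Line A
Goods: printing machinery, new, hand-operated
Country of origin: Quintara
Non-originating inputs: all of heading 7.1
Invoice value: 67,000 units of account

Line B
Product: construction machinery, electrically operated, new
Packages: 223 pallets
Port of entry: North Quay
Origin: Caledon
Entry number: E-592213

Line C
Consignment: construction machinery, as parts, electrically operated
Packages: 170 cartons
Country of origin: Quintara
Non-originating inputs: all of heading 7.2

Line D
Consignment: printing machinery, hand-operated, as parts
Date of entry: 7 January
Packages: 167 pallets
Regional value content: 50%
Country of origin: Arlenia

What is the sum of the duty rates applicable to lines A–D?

89%

Line A: printing → 7.2; hand-operated → 7.2.2; new → 7.2.2.1. Scheduled 23%. Quintara agreement on 7.2.2: CTH met → 2% available; preferential 2%. → 2%.
Line B: construction → 7.1; electrically operated → 7.1.2; new → 7.1.2.1. Scheduled 12%. anti-dumping (Caledon, 7.1.2): +26%; total 12% + 26% = 38%. → 38%.
Line C: construction → 7.1; electrically operated → 7.1.2; as parts → 7.1.2.2. Scheduled 25%. Quintara agreement on 7.2.2: 7.1.2.2 not covered. → 25%.
Line D: printing → 7.2; hand-operated → 7.2.2; as parts → 7.2.2.3. Scheduled 24%. Arlenia agreement on 7.1.2.1: 7.2.2.3 not covered. → 24%.
Sum: 2% + 38% + 25% + 24% = 89%.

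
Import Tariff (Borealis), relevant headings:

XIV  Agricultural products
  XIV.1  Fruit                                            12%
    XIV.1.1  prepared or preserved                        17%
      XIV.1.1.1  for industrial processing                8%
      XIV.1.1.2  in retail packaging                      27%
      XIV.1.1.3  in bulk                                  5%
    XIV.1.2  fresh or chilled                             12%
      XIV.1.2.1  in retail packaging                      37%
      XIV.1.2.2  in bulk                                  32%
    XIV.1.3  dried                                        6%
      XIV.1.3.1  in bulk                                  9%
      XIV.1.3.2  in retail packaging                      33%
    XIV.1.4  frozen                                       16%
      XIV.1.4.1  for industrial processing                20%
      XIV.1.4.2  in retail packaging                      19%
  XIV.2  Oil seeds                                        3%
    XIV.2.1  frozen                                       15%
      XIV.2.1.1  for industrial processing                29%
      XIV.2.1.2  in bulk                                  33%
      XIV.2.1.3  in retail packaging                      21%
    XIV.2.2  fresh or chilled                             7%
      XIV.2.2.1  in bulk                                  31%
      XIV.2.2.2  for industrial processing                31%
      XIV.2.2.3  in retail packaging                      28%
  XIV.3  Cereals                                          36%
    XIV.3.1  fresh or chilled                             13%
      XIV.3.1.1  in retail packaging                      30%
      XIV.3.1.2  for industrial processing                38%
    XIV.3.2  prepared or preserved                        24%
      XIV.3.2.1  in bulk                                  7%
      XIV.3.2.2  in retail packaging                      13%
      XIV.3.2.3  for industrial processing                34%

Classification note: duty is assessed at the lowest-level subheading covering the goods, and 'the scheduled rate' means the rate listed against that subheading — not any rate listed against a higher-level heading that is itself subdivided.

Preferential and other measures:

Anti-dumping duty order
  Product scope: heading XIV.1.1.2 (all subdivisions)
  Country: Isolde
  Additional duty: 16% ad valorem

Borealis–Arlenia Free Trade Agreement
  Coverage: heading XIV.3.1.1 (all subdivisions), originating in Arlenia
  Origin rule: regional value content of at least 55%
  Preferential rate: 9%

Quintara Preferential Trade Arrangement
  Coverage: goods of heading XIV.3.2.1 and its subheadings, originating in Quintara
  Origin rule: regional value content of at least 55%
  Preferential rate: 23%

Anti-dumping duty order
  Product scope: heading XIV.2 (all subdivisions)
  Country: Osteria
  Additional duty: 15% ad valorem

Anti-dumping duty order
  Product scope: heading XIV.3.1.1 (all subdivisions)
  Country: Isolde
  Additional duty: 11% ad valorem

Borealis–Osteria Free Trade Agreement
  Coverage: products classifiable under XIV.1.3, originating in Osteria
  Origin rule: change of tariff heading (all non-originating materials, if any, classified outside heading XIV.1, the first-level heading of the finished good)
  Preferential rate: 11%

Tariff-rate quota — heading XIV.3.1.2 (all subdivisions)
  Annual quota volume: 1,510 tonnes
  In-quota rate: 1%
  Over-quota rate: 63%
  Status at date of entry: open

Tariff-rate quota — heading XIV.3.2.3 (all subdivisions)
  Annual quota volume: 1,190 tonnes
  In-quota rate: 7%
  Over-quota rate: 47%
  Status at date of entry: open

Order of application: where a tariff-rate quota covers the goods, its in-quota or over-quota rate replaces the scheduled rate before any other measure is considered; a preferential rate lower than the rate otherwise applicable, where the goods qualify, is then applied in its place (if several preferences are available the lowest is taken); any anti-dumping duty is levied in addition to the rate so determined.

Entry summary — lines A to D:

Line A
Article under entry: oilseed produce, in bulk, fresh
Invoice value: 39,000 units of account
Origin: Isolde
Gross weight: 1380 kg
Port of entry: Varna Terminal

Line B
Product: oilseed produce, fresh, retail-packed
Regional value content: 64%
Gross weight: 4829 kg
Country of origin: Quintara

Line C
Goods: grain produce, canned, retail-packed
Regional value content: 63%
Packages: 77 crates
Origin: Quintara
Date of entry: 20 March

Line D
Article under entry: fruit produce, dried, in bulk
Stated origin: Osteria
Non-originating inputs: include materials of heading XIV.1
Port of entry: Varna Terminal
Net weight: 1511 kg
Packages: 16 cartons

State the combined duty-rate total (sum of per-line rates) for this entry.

81%

Line A: oilseed → XIV.2; fresh → XIV.2.2; in bulk → XIV.2.2.1. Scheduled 31%. No special measure applies. → 31%.
Line B: oilseed → XIV.2; fresh → XIV.2.2; retail-packed → XIV.2.2.3. Scheduled 28%. Quintara agreement on XIV.3.2.1: XIV.2.2.3 not covered. → 28%.
Line C: grain → XIV.3; canned → XIV.3.2; retail-packed → XIV.3.2.2. Scheduled 13%. Quintara agreement on XIV.3.2.1: XIV.3.2.2 not covered. → 13%.
Line D: fruit → XIV.1; dried → XIV.1.3; in bulk → XIV.1.3.1. Scheduled 9%. Osteria agreement on XIV.1.3: CTH not met. → 9%.
Sum: 31% + 28% + 13% + 9% = 81%.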